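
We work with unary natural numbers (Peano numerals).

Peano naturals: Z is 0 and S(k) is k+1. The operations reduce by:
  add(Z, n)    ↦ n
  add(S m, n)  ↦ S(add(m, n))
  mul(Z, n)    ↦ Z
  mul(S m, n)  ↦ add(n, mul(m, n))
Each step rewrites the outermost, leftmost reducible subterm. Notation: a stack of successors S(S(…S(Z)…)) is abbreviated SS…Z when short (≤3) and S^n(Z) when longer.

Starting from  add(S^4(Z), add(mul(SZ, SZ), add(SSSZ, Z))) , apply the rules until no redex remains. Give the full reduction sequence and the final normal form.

  start: add(S^4(Z), add(mul(SZ, SZ), add(SSSZ, Z)))
  step 1: S(add(SSSZ, add(mul(SZ, SZ), add(SSSZ, Z))))
  step 2: S(S(add(SSZ, add(mul(SZ, SZ), add(SSSZ, Z)))))
  step 3: S(S(S(add(SZ, add(mul(SZ, SZ), add(SSSZ, Z))))))
  step 4: S(S(S(S(add(Z, add(mul(SZ, SZ), add(SSSZ, Z)))))))
  step 5: S(S(S(S(add(mul(SZ, SZ), add(SSSZ, Z))))))
  step 6: S(S(S(S(add(add(SZ, mul(Z, SZ)), add(SSSZ, Z))))))
  step 7: S(S(S(S(add(S(add(Z, mul(Z, SZ))), add(SSSZ, Z))))))
  step 8: S(S(S(S(S(add(add(Z, mul(Z, SZ)), add(SSSZ, Z)))))))
  step 9: S(S(S(S(S(add(mul(Z, SZ), add(SSSZ, Z)))))))
  step 10: S(S(S(S(S(add(Z, add(SSSZ, Z)))))))
  step 11: S(S(S(S(S(add(SSSZ, Z))))))
  step 12: S(S(S(S(S(S(add(SSZ, Z)))))))
  step 13: S(S(S(S(S(S(S(add(SZ, Z))))))))
  step 14: S(S(S(S(S(S(S(S(add(Z, Z)))))))))
  step 15: S^8(Z)

Answer: normal form = S^8(Z)  (in 15 steps)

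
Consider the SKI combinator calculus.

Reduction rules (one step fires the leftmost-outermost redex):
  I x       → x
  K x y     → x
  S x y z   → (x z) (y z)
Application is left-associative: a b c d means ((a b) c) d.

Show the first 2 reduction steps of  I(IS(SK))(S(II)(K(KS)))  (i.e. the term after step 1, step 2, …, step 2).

Answer: after 2 steps: S(SK)(S(II)(K(KS)))

Working:
  start: I(IS(SK))(S(II)(K(KS)))
  [1] IS(SK)(S(II)(K(KS)))
  [2] S(SK)(S(II)(K(KS)))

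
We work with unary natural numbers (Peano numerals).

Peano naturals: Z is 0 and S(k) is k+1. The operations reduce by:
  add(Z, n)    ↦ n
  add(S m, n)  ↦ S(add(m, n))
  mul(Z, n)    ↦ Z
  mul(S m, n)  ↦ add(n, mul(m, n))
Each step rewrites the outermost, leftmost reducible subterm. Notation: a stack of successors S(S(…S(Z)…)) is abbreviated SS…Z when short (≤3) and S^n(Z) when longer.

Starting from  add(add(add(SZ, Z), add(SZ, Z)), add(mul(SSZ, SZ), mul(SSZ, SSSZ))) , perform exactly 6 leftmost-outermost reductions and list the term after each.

  start: add(add(add(SZ, Z), add(SZ, Z)), add(mul(SSZ, SZ), mul(SSZ, SSSZ)))
  [1] add(add(S(add(Z, Z)), add(SZ, Z)), add(mul(SSZ, SZ), mul(SSZ, SSSZ)))
  [2] add(S(add(add(Z, Z), add(SZ, Z))), add(mul(SSZ, SZ), mul(SSZ, SSSZ)))
  [3] S(add(add(add(Z, Z), add(SZ, Z)), add(mul(SSZ, SZ), mul(SSZ, SSSZ))))
  [4] S(add(add(Z, add(SZ, Z)), add(mul(SSZ, SZ), mul(SSZ, SSSZ))))
  [5] S(add(add(SZ, Z), add(mul(SSZ, SZ), mul(SSZ, SSSZ))))
  [6] S(add(S(add(Z, Z)), add(mul(SSZ, SZ), mul(SSZ, SSSZ))))

Answer: after 6 steps: S(add(S(add(Z, Z)), add(mul(SSZ, SZ), mul(SSZ, SSSZ))))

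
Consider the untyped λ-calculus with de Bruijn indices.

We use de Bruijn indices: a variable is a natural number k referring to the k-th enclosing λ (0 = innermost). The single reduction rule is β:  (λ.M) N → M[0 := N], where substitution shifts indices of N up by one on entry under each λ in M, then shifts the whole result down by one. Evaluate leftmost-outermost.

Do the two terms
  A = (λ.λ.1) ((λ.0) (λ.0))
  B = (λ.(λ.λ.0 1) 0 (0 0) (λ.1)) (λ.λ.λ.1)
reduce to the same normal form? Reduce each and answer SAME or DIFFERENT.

Term A:
  start: (λ.λ.1) ((λ.0) (λ.0))
  →1  λ.(λ.0) (λ.0)
  →2  λ.λ.0

Term B:
  start: (λ.(λ.λ.0 1) 0 (0 0) (λ.1)) (λ.λ.λ.1)
  →1  (λ.λ.0 1) (λ.λ.λ.1) ((λ.λ.λ.1) (λ.λ.λ.1)) (λ.λ.λ.λ.1)
  →2  (λ.0 (λ.λ.λ.1)) ((λ.λ.λ.1) (λ.λ.λ.1)) (λ.λ.λ.λ.1)
  →3  (λ.λ.λ.1) (λ.λ.λ.1) (λ.λ.λ.1) (λ.λ.λ.λ.1)
  →4  (λ.λ.1) (λ.λ.λ.1) (λ.λ.λ.λ.1)
  →5  (λ.λ.λ.λ.1) (λ.λ.λ.λ.1)
  →6  λ.λ.λ.1

Answer: DIFFERENT — A ⇓ λ.λ.0, B ⇓ λ.λ.λ.1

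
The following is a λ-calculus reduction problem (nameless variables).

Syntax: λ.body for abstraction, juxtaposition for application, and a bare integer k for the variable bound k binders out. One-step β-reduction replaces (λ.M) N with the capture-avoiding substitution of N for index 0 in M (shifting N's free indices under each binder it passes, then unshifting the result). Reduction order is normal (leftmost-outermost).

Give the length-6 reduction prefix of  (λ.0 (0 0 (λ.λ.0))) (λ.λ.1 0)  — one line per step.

Answer: after 6 steps: λ.(λ.λ.0) 0

Working:
  start: (λ.0 (0 0 (λ.λ.0))) (λ.λ.1 0)
  [1] (λ.λ.1 0) ((λ.λ.1 0) (λ.λ.1 0) (λ.λ.0))
  [2] λ.(λ.λ.1 0) (λ.λ.1 0) (λ.λ.0) 0
  [3] λ.(λ.(λ.λ.1 0) 0) (λ.λ.0) 0
  [4] λ.(λ.λ.1 0) (λ.λ.0) 0
  [5] λ.(λ.(λ.λ.0) 0) 0
  [6] λ.(λ.λ.0) 0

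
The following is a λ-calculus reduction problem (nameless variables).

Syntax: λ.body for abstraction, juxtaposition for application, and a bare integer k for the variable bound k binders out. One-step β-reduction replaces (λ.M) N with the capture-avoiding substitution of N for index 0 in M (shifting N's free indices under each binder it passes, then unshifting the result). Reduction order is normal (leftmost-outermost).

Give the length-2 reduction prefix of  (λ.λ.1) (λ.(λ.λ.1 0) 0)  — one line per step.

  start: (λ.λ.1) (λ.(λ.λ.1 0) 0)
  step 1: λ.λ.(λ.λ.1 0) 0
  step 2: λ.λ.λ.1 0

Answer: after 2 steps: λ.λ.λ.1 0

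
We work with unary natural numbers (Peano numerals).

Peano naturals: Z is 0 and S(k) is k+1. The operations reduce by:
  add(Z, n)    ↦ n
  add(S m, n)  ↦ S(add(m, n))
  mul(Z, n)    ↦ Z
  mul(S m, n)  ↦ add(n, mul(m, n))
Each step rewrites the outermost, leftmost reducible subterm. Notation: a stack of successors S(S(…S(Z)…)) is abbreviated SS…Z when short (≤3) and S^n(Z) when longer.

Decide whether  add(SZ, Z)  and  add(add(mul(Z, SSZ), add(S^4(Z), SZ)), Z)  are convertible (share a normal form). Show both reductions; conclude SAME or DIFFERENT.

Answer: DIFFERENT — A ⇓ SZ, B ⇓ S^5(Z)

Derivation:
Term A:
  start: add(SZ, Z)
  →1  S(add(Z, Z))
  →2  SZ

Term B:
  start: add(add(mul(Z, SSZ), add(S^4(Z), SZ)), Z)
  →1  add(add(Z, add(S^4(Z), SZ)), Z)
  →2  add(add(S^4(Z), SZ), Z)
  →3  add(S(add(SSSZ, SZ)), Z)
  →4  S(add(add(SSSZ, SZ), Z))
  →5  S(add(S(add(SSZ, SZ)), Z))
  →6  S(S(add(add(SSZ, SZ), Z)))
  →7  S(S(add(S(add(SZ, SZ)), Z)))
  →8  S(S(S(add(add(SZ, SZ), Z))))
  →9  S(S(S(add(S(add(Z, SZ)), Z))))
  →10  S(S(S(S(add(add(Z, SZ), Z)))))
  →11  S(S(S(S(add(SZ, Z)))))
  →12  S(S(S(S(S(add(Z, Z))))))
  →13  S^5(Z)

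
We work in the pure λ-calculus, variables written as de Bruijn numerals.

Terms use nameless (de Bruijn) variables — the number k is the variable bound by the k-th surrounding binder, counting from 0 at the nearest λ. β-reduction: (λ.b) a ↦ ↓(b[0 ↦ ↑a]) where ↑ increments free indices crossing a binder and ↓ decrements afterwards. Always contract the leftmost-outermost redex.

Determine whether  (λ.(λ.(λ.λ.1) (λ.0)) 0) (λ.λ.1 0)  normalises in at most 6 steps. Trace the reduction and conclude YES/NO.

  start: (λ.(λ.(λ.λ.1) (λ.0)) 0) (λ.λ.1 0)
  [1] (λ.(λ.λ.1) (λ.0)) (λ.λ.1 0)
  [2] (λ.λ.1) (λ.0)
  [3] λ.λ.0

Answer: YES — reaches normal form λ.λ.0 in 3 ≤ 6 steps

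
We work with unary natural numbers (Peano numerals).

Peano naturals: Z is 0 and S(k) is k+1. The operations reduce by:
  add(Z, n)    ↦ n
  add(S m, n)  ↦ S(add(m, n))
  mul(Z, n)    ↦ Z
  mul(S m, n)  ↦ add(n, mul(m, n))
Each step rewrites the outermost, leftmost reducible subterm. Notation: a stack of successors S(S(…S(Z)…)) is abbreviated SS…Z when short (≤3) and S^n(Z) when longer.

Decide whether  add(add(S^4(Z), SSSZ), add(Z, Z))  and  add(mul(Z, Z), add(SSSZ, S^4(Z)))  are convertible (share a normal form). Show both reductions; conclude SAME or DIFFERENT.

Answer: SAME — A ⇓ S^7(Z), B ⇓ S^7(Z)

Derivation:
Term A:
  start: add(add(S^4(Z), SSSZ), add(Z, Z))
  [1] add(S(add(SSSZ, SSSZ)), add(Z, Z))
  [2] S(add(add(SSSZ, SSSZ), add(Z, Z)))
  [3] S(add(S(add(SSZ, SSSZ)), add(Z, Z)))
  [4] S(S(add(add(SSZ, SSSZ), add(Z, Z))))
  [5] S(S(add(S(add(SZ, SSSZ)), add(Z, Z))))
  [6] S(S(S(add(add(SZ, SSSZ), add(Z, Z)))))
  [7] S(S(S(add(S(add(Z, SSSZ)), add(Z, Z)))))
  [8] S(S(S(S(add(add(Z, SSSZ), add(Z, Z))))))
  [9] S(S(S(S(add(SSSZ, add(Z, Z))))))
  [10] S(S(S(S(S(add(SSZ, add(Z, Z)))))))
  [11] S(S(S(S(S(S(add(SZ, add(Z, Z))))))))
  [12] S(S(S(S(S(S(S(add(Z, add(Z, Z)))))))))
  [13] S(S(S(S(S(S(S(add(Z, Z))))))))
  [14] S^7(Z)

Term B:
  start: add(mul(Z, Z), add(SSSZ, S^4(Z)))
  [1] add(Z, add(SSSZ, S^4(Z)))
  [2] add(SSSZ, S^4(Z))
  [3] S(add(SSZ, S^4(Z)))
  [4] S(S(add(SZ, S^4(Z))))
  [5] S(S(S(add(Z, S^4(Z)))))
  [6] S^7(Z)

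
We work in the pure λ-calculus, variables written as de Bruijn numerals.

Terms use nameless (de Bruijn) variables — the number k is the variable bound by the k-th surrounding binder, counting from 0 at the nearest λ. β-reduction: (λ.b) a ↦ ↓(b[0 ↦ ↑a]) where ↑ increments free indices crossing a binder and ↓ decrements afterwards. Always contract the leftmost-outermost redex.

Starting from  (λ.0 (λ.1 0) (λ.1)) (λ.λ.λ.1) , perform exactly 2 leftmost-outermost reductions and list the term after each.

  start: (λ.0 (λ.1 0) (λ.1)) (λ.λ.λ.1)
  step 1: (λ.λ.λ.1) (λ.(λ.λ.λ.1) 0) (λ.λ.λ.λ.1)
  step 2: (λ.λ.1) (λ.λ.λ.λ.1)

Answer: after 2 steps: (λ.λ.1) (λ.λ.λ.λ.1)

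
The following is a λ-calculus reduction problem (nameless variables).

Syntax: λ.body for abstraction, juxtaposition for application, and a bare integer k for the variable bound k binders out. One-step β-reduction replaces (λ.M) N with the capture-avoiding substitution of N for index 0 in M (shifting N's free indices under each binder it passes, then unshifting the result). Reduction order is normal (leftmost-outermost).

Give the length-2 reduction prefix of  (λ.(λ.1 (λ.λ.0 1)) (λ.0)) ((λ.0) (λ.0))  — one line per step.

Answer: after 2 steps: (λ.0) (λ.0) (λ.λ.0 1)

Reduction:
  start: (λ.(λ.1 (λ.λ.0 1)) (λ.0)) ((λ.0) (λ.0))
  →1  (λ.(λ.0) (λ.0) (λ.λ.0 1)) (λ.0)
  →2  (λ.0) (λ.0) (λ.λ.0 1)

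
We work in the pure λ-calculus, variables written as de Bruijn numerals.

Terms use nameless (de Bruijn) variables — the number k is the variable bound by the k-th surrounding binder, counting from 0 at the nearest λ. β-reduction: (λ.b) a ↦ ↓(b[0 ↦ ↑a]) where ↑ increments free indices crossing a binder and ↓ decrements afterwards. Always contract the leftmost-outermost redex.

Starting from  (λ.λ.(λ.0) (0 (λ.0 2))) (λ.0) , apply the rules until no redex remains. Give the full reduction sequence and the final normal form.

  start: (λ.λ.(λ.0) (0 (λ.0 2))) (λ.0)
  →1  λ.(λ.0) (0 (λ.0 (λ.0)))
  →2  λ.0 (λ.0 (λ.0))

Answer: normal form = λ.0 (λ.0 (λ.0))  (in 2 steps)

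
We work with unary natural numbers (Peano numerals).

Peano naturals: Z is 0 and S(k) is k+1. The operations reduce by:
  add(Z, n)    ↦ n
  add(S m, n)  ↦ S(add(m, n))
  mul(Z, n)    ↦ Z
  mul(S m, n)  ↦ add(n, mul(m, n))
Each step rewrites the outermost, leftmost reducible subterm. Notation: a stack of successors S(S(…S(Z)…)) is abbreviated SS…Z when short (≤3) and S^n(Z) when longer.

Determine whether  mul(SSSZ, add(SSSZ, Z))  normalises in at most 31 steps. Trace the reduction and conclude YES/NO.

Answer: YES — reaches normal form S^9(Z) in 28 ≤ 31 steps

Derivation:
  start: mul(SSSZ, add(SSSZ, Z))
  →1  add(add(SSSZ, Z), mul(SSZ, add(SSSZ, Z)))
  →2  add(S(add(SSZ, Z)), mul(SSZ, add(SSSZ, Z)))
  →3  S(add(add(SSZ, Z), mul(SSZ, add(SSSZ, Z))))
  →4  S(add(S(add(SZ, Z)), mul(SSZ, add(SSSZ, Z))))
  →5  S(S(add(add(SZ, Z), mul(SSZ, add(SSSZ, Z)))))
  →6  S(S(add(S(add(Z, Z)), mul(SSZ, add(SSSZ, Z)))))
  →7  S(S(S(add(add(Z, Z), mul(SSZ, add(SSSZ, Z))))))
  →8  S(S(S(add(Z, mul(SSZ, add(SSSZ, Z))))))
  →9  S(S(S(mul(SSZ, add(SSSZ, Z)))))
  →10  S(S(S(add(add(SSSZ, Z), mul(SZ, add(SSSZ, Z))))))
  →11  S(S(S(add(S(add(SSZ, Z)), mul(SZ, add(SSSZ, Z))))))
  →12  S(S(S(S(add(add(SSZ, Z), mul(SZ, add(SSSZ, Z)))))))
  →13  S(S(S(S(add(S(add(SZ, Z)), mul(SZ, add(SSSZ, Z)))))))
  →14  S(S(S(S(S(add(add(SZ, Z), mul(SZ, add(SSSZ, Z))))))))
  →15  S(S(S(S(S(add(S(add(Z, Z)), mul(SZ, add(SSSZ, Z))))))))
  →16  S(S(S(S(S(S(add(add(Z, Z), mul(SZ, add(SSSZ, Z)))))))))
  →17  S(S(S(S(S(S(add(Z, mul(SZ, add(SSSZ, Z)))))))))
  →18  S(S(S(S(S(S(mul(SZ, add(SSSZ, Z))))))))
  →19  S(S(S(S(S(S(add(add(SSSZ, Z), mul(Z, add(SSSZ, Z)))))))))
  →20  S(S(S(S(S(S(add(S(add(SSZ, Z)), mul(Z, add(SSSZ, Z)))))))))
  →21  S(S(S(S(S(S(S(add(add(SSZ, Z), mul(Z, add(SSSZ, Z))))))))))
  →22  S(S(S(S(S(S(S(add(S(add(SZ, Z)), mul(Z, add(SSSZ, Z))))))))))
  →23  S(S(S(S(S(S(S(S(add(add(SZ, Z), mul(Z, add(SSSZ, Z)))))))))))
  →24  S(S(S(S(S(S(S(S(add(S(add(Z, Z)), mul(Z, add(SSSZ, Z)))))))))))
  →25  S(S(S(S(S(S(S(S(S(add(add(Z, Z), mul(Z, add(SSSZ, Z))))))))))))
  →26  S(S(S(S(S(S(S(S(S(add(Z, mul(Z, add(SSSZ, Z))))))))))))
  →27  S(S(S(S(S(S(S(S(S(mul(Z, add(SSSZ, Z)))))))))))
  →28  S^9(Z)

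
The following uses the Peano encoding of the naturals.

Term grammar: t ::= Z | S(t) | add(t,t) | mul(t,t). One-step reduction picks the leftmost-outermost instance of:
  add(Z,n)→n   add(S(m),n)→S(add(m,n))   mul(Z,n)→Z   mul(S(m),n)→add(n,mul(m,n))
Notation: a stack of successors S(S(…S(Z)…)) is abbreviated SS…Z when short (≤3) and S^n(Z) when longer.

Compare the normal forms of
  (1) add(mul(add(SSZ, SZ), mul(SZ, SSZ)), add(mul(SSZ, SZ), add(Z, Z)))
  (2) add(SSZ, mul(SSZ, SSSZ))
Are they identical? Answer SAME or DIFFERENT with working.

Term A:
  start: add(mul(add(SSZ, SZ), mul(SZ, SSZ)), add(mul(SSZ, SZ), add(Z, Z)))
  step 1: add(mul(S(add(SZ, SZ)), mul(SZ, SSZ)), add(mul(SSZ, SZ), add(Z, Z)))
  step 2: add(add(mul(SZ, SSZ), mul(add(SZ, SZ), mul(SZ, SSZ))), add(mul(SSZ, SZ), add(Z, Z)))
  step 3: add(add(add(SSZ, mul(Z, SSZ)), mul(add(SZ, SZ), mul(SZ, SSZ))), add(mul(SSZ, SZ), add(Z, Z)))
  step 4: add(add(S(add(SZ, mul(Z, SSZ))), mul(add(SZ, SZ), mul(SZ, SSZ))), add(mul(SSZ, SZ), add(Z, Z)))
  step 5: add(S(add(add(SZ, mul(Z, SSZ)), mul(add(SZ, SZ), mul(SZ, SSZ)))), add(mul(SSZ, SZ), add(Z, Z)))
  step 6: S(add(add(add(SZ, mul(Z, SSZ)), mul(add(SZ, SZ), mul(SZ, SSZ))), add(mul(SSZ, SZ), add(Z, Z))))
  step 7: S(add(add(S(add(Z, mul(Z, SSZ))), mul(add(SZ, SZ), mul(SZ, SSZ))), add(mul(SSZ, SZ), add(Z, Z))))
  step 8: S(add(S(add(add(Z, mul(Z, SSZ)), mul(add(SZ, SZ), mul(SZ, SSZ)))), add(mul(SSZ, SZ), add(Z, Z))))
  step 9: S(S(add(add(add(Z, mul(Z, SSZ)), mul(add(SZ, SZ), mul(SZ, SSZ))), add(mul(SSZ, SZ), add(Z, Z)))))
  step 10: S(S(add(add(mul(Z, SSZ), mul(add(SZ, SZ), mul(SZ, SSZ))), add(mul(SSZ, SZ), add(Z, Z)))))
  step 11: S(S(add(add(Z, mul(add(SZ, SZ), mul(SZ, SSZ))), add(mul(SSZ, SZ), add(Z, Z)))))
  step 12: S(S(add(mul(add(SZ, SZ), mul(SZ, SSZ)), add(mul(SSZ, SZ), add(Z, Z)))))
  step 13: S(S(add(mul(S(add(Z, SZ)), mul(SZ, SSZ)), add(mul(SSZ, SZ), add(Z, Z)))))
  step 14: S(S(add(add(mul(SZ, SSZ), mul(add(Z, SZ), mul(SZ, SSZ))), add(mul(SSZ, SZ), add(Z, Z)))))
  step 15: S(S(add(add(add(SSZ, mul(Z, SSZ)), mul(add(Z, SZ), mul(SZ, SSZ))), add(mul(SSZ, SZ), add(Z, Z)))))
  step 16: S(S(add(add(S(add(SZ, mul(Z, SSZ))), mul(add(Z, SZ), mul(SZ, SSZ))), add(mul(SSZ, SZ), add(Z, Z)))))
  step 17: S(S(add(S(add(add(SZ, mul(Z, SSZ)), mul(add(Z, SZ), mul(SZ, SSZ)))), add(mul(SSZ, SZ), add(Z, Z)))))
  step 18: S(S(S(add(add(add(SZ, mul(Z, SSZ)), mul(add(Z, SZ), mul(SZ, SSZ))), add(mul(SSZ, SZ), add(Z, Z))))))
  step 19: S(S(S(add(add(S(add(Z, mul(Z, SSZ))), mul(add(Z, SZ), mul(SZ, SSZ))), add(mul(SSZ, SZ), add(Z, Z))))))
  step 20: S(S(S(add(S(add(add(Z, mul(Z, SSZ)), mul(add(Z, SZ), mul(SZ, SSZ)))), add(mul(SSZ, SZ), add(Z, Z))))))
  step 21: S(S(S(S(add(add(add(Z, mul(Z, SSZ)), mul(add(Z, SZ), mul(SZ, SSZ))), add(mul(SSZ, SZ), add(Z, Z)))))))
  step 22: S(S(S(S(add(add(mul(Z, SSZ), mul(add(Z, SZ), mul(SZ, SSZ))), add(mul(SSZ, SZ), add(Z, Z)))))))
  step 23: S(S(S(S(add(add(Z, mul(add(Z, SZ), mul(SZ, SSZ))), add(mul(SSZ, SZ), add(Z, Z)))))))
  step 24: S(S(S(S(add(mul(add(Z, SZ), mul(SZ, SSZ)), add(mul(SSZ, SZ), add(Z, Z)))))))
  step 25: S(S(S(S(add(mul(SZ, mul(SZ, SSZ)), add(mul(SSZ, SZ), add(Z, Z)))))))
  step 26: S(S(S(S(add(add(mul(SZ, SSZ), mul(Z, mul(SZ, SSZ))), add(mul(SSZ, SZ), add(Z, Z)))))))
  step 27: S(S(S(S(add(add(add(SSZ, mul(Z, SSZ)), mul(Z, mul(SZ, SSZ))), add(mul(SSZ, SZ), add(Z, Z)))))))
  step 28: S(S(S(S(add(add(S(add(SZ, mul(Z, SSZ))), mul(Z, mul(SZ, SSZ))), add(mul(SSZ, SZ), add(Z, Z)))))))
  step 29: S(S(S(S(add(S(add(add(SZ, mul(Z, SSZ)), mul(Z, mul(SZ, SSZ)))), add(mul(SSZ, SZ), add(Z, Z)))))))
  step 30: S(S(S(S(S(add(add(add(SZ, mul(Z, SSZ)), mul(Z, mul(SZ, SSZ))), add(mul(SSZ, SZ), add(Z, Z))))))))
  step 31: S(S(S(S(S(add(add(S(add(Z, mul(Z, SSZ))), mul(Z, mul(SZ, SSZ))), add(mul(SSZ, SZ), add(Z, Z))))))))
  step 32: S(S(S(S(S(add(S(add(add(Z, mul(Z, SSZ)), mul(Z, mul(SZ, SSZ)))), add(mul(SSZ, SZ), add(Z, Z))))))))
  step 33: S(S(S(S(S(S(add(add(add(Z, mul(Z, SSZ)), mul(Z, mul(SZ, SSZ))), add(mul(SSZ, SZ), add(Z, Z)))))))))
  step 34: S(S(S(S(S(S(add(add(mul(Z, SSZ), mul(Z, mul(SZ, SSZ))), add(mul(SSZ, SZ), add(Z, Z)))))))))
  step 35: S(S(S(S(S(S(add(add(Z, mul(Z, mul(SZ, SSZ))), add(mul(SSZ, SZ), add(Z, Z)))))))))
  step 36: S(S(S(S(S(S(add(mul(Z, mul(SZ, SSZ)), add(mul(SSZ, SZ), add(Z, Z)))))))))
  step 37: S(S(S(S(S(S(add(Z, add(mul(SSZ, SZ), add(Z, Z)))))))))
  step 38: S(S(S(S(S(S(add(mul(SSZ, SZ), add(Z, Z))))))))
  step 39: S(S(S(S(S(S(add(add(SZ, mul(SZ, SZ)), add(Z, Z))))))))
  step 40: S(S(S(S(S(S(add(S(add(Z, mul(SZ, SZ))), add(Z, Z))))))))
  step 41: S(S(S(S(S(S(S(add(add(Z, mul(SZ, SZ)), add(Z, Z)))))))))
  step 42: S(S(S(S(S(S(S(add(mul(SZ, SZ), add(Z, Z)))))))))
  step 43: S(S(S(S(S(S(S(add(add(SZ, mul(Z, SZ)), add(Z, Z)))))))))
  step 44: S(S(S(S(S(S(S(add(S(add(Z, mul(Z, SZ))), add(Z, Z)))))))))
  step 45: S(S(S(S(S(S(S(S(add(add(Z, mul(Z, SZ)), add(Z, Z))))))))))
  step 46: S(S(S(S(S(S(S(S(add(mul(Z, SZ), add(Z, Z))))))))))
  step 47: S(S(S(S(S(S(S(S(add(Z, add(Z, Z))))))))))
  step 48: S(S(S(S(S(S(S(S(add(Z, Z)))))))))
  step 49: S^8(Z)

Term B:
  start: add(SSZ, mul(SSZ, SSSZ))
  step 1: S(add(SZ, mul(SSZ, SSSZ)))
  step 2: S(S(add(Z, mul(SSZ, SSSZ))))
  step 3: S(S(mul(SSZ, SSSZ)))
  step 4: S(S(add(SSSZ, mul(SZ, SSSZ))))
  step 5: S(S(S(add(SSZ, mul(SZ, SSSZ)))))
  step 6: S(S(S(S(add(SZ, mul(SZ, SSSZ))))))
  step 7: S(S(S(S(S(add(Z, mul(SZ, SSSZ)))))))
  step 8: S(S(S(S(S(mul(SZ, SSSZ))))))
  step 9: S(S(S(S(S(add(SSSZ, mul(Z, SSSZ)))))))
  step 10: S(S(S(S(S(S(add(SSZ, mul(Z, SSSZ))))))))
  step 11: S(S(S(S(S(S(S(add(SZ, mul(Z, SSSZ)))))))))
  step 12: S(S(S(S(S(S(S(S(add(Z, mul(Z, SSSZ))))))))))
  step 13: S(S(S(S(S(S(S(S(mul(Z, SSSZ)))))))))
  step 14: S^8(Z)

Answer: SAME — A ⇓ S^8(Z), B ⇓ S^8(Z)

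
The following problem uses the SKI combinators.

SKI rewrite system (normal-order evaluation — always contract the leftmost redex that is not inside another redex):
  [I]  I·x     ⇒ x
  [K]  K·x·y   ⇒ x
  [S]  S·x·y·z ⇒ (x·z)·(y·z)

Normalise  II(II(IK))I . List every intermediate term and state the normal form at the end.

Answer: normal form = KI  (in 5 steps)

Working:
  start: II(II(IK))I
  [1] I(II(IK))I
  [2] II(IK)I
  [3] I(IK)I
  [4] IKI
  [5] KI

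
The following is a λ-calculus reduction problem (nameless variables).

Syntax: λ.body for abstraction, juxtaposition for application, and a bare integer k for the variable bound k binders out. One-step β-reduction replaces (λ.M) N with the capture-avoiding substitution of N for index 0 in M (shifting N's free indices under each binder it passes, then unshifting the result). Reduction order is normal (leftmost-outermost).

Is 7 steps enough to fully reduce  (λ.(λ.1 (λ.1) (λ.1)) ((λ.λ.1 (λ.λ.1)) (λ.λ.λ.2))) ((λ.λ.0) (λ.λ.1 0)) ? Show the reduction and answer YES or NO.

Answer: YES — reaches normal form λ.λ.λ.λ.λ.1 in 7 ≤ 7 steps

Reduction:
  start: (λ.(λ.1 (λ.1) (λ.1)) ((λ.λ.1 (λ.λ.1)) (λ.λ.λ.2))) ((λ.λ.0) (λ.λ.1 0))
  step 1: (λ.(λ.λ.0) (λ.λ.1 0) (λ.1) (λ.1)) ((λ.λ.1 (λ.λ.1)) (λ.λ.λ.2))
  step 2: (λ.λ.0) (λ.λ.1 0) (λ.(λ.λ.1 (λ.λ.1)) (λ.λ.λ.2)) (λ.(λ.λ.1 (λ.λ.1)) (λ.λ.λ.2))
  step 3: (λ.0) (λ.(λ.λ.1 (λ.λ.1)) (λ.λ.λ.2)) (λ.(λ.λ.1 (λ.λ.1)) (λ.λ.λ.2))
  step 4: (λ.(λ.λ.1 (λ.λ.1)) (λ.λ.λ.2)) (λ.(λ.λ.1 (λ.λ.1)) (λ.λ.λ.2))
  step 5: (λ.λ.1 (λ.λ.1)) (λ.λ.λ.2)
  step 6: λ.(λ.λ.λ.2) (λ.λ.1)
  step 7: λ.λ.λ.λ.λ.1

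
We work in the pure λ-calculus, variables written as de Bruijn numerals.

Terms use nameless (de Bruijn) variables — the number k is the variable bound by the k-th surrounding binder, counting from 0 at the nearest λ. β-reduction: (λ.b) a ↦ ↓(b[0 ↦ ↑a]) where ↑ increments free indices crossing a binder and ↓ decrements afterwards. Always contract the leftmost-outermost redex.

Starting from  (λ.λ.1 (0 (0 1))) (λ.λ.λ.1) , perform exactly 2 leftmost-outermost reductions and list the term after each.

  start: (λ.λ.1 (0 (0 1))) (λ.λ.λ.1)
  →1  λ.(λ.λ.λ.1) (0 (0 (λ.λ.λ.1)))
  →2  λ.λ.λ.1

Answer: after 2 steps: λ.λ.λ.1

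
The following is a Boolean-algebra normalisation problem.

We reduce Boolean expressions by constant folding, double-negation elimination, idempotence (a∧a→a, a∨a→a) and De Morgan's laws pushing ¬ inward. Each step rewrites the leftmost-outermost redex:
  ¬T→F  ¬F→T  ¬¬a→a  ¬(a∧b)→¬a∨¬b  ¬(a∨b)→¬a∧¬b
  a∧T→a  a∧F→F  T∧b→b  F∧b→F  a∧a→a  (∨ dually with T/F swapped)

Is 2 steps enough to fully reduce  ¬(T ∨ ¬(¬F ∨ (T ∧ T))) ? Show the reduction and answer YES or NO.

Answer: NO — after 2 steps the term is F ∧ ¬¬(¬F ∨ (T ∧ T)), not yet normal

Working:
  start: ¬(T ∨ ¬(¬F ∨ (T ∧ T)))
  [1] ¬T ∧ ¬¬(¬F ∨ (T ∧ T))
  [2] F ∧ ¬¬(¬F ∨ (T ∧ T))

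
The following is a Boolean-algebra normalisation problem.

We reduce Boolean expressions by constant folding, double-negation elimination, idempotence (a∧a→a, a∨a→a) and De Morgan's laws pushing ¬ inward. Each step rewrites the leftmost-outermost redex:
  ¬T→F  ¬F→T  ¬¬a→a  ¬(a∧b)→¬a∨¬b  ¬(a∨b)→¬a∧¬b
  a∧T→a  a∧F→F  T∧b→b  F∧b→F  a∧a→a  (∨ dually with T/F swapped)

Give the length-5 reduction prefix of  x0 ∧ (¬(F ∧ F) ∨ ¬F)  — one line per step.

Answer: after 5 steps: x0

Derivation:
  start: x0 ∧ (¬(F ∧ F) ∨ ¬F)
  step 1: x0 ∧ ((¬F ∨ ¬F) ∨ ¬F)
  step 2: x0 ∧ (¬F ∨ ¬F)
  step 3: x0 ∧ ¬F
  step 4: x0 ∧ T
  step 5: x0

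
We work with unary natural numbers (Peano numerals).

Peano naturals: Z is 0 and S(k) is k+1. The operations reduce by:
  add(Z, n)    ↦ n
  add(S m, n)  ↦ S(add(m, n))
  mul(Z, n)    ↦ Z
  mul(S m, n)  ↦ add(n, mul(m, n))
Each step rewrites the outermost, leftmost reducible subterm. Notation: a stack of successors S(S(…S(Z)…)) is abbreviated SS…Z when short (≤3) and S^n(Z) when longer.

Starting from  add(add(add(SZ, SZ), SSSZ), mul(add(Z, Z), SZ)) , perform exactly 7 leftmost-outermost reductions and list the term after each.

Answer: after 7 steps: S(S(add(SSSZ, mul(add(Z, Z), SZ))))

Working:
  start: add(add(add(SZ, SZ), SSSZ), mul(add(Z, Z), SZ))
  →1  add(add(S(add(Z, SZ)), SSSZ), mul(add(Z, Z), SZ))
  →2  add(S(add(add(Z, SZ), SSSZ)), mul(add(Z, Z), SZ))
  →3  S(add(add(add(Z, SZ), SSSZ), mul(add(Z, Z), SZ)))
  →4  S(add(add(SZ, SSSZ), mul(add(Z, Z), SZ)))
  →5  S(add(S(add(Z, SSSZ)), mul(add(Z, Z), SZ)))
  →6  S(S(add(add(Z, SSSZ), mul(add(Z, Z), SZ))))
  →7  S(S(add(SSSZ, mul(add(Z, Z), SZ))))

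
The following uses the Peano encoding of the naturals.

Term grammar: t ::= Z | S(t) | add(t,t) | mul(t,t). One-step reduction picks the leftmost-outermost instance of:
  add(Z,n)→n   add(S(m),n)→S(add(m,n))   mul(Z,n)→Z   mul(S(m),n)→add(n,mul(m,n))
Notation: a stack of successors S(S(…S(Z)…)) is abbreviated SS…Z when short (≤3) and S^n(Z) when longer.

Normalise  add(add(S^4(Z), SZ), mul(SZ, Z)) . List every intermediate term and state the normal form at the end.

Answer: normal form = S^5(Z)  (in 14 steps)

Derivation:
  start: add(add(S^4(Z), SZ), mul(SZ, Z))
  →1  add(S(add(SSSZ, SZ)), mul(SZ, Z))
  →2  S(add(add(SSSZ, SZ), mul(SZ, Z)))
  →3  S(add(S(add(SSZ, SZ)), mul(SZ, Z)))
  →4  S(S(add(add(SSZ, SZ), mul(SZ, Z))))
  →5  S(S(add(S(add(SZ, SZ)), mul(SZ, Z))))
  →6  S(S(S(add(add(SZ, SZ), mul(SZ, Z)))))
  →7  S(S(S(add(S(add(Z, SZ)), mul(SZ, Z)))))
  →8  S(S(S(S(add(add(Z, SZ), mul(SZ, Z))))))
  →9  S(S(S(S(add(SZ, mul(SZ, Z))))))
  →10  S(S(S(S(S(add(Z, mul(SZ, Z)))))))
  →11  S(S(S(S(S(mul(SZ, Z))))))
  →12  S(S(S(S(S(add(Z, mul(Z, Z)))))))
  →13  S(S(S(S(S(mul(Z, Z))))))
  →14  S^5(Z)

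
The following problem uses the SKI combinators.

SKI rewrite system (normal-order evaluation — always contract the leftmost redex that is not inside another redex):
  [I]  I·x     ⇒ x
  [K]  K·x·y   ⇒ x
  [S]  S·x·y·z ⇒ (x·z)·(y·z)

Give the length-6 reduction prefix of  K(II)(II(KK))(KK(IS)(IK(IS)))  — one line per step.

Answer: after 6 steps: K(KS)

Reduction:
  start: K(II)(II(KK))(KK(IS)(IK(IS)))
  →1  II(KK(IS)(IK(IS)))
  →2  I(KK(IS)(IK(IS)))
  →3  KK(IS)(IK(IS))
  →4  K(IK(IS))
  →5  K(K(IS))
  →6  K(KS)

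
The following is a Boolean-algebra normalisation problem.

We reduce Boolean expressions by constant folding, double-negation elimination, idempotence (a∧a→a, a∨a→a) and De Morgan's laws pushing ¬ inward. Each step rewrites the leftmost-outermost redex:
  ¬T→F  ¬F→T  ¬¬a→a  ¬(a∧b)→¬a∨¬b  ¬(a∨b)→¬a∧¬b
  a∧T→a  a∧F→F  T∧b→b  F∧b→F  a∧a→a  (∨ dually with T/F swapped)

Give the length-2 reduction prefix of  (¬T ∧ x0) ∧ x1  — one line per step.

  start: (¬T ∧ x0) ∧ x1
  [1] (F ∧ x0) ∧ x1
  [2] F ∧ x1

Answer: after 2 steps: F ∧ x1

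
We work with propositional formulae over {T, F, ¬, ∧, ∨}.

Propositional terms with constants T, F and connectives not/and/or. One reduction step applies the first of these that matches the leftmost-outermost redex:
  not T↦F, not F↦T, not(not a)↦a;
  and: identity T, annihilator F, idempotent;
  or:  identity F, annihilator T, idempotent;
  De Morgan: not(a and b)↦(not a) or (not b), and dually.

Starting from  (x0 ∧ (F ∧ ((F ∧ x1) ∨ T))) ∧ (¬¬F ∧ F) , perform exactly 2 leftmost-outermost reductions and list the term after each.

Answer: after 2 steps: F ∧ (¬¬F ∧ F)

Derivation:
  start: (x0 ∧ (F ∧ ((F ∧ x1) ∨ T))) ∧ (¬¬F ∧ F)
  →1  (x0 ∧ F) ∧ (¬¬F ∧ F)
  →2  F ∧ (¬¬F ∧ F)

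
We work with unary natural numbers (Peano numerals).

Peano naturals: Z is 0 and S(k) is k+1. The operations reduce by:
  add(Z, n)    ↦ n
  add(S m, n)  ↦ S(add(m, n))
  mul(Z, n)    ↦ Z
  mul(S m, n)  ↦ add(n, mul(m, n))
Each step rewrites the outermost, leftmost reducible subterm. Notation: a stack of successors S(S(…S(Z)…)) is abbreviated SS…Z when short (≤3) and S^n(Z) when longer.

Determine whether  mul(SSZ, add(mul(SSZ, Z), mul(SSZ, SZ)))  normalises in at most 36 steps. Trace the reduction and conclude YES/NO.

  start: mul(SSZ, add(mul(SSZ, Z), mul(SSZ, SZ)))
  →1  add(add(mul(SSZ, Z), mul(SSZ, SZ)), mul(SZ, add(mul(SSZ, Z), mul(SSZ, SZ))))
  →2  add(add(add(Z, mul(SZ, Z)), mul(SSZ, SZ)), mul(SZ, add(mul(SSZ, Z), mul(SSZ, SZ))))
  →3  add(add(mul(SZ, Z), mul(SSZ, SZ)), mul(SZ, add(mul(SSZ, Z), mul(SSZ, SZ))))
  →4  add(add(add(Z, mul(Z, Z)), mul(SSZ, SZ)), mul(SZ, add(mul(SSZ, Z), mul(SSZ, SZ))))
  →5  add(add(mul(Z, Z), mul(SSZ, SZ)), mul(SZ, add(mul(SSZ, Z), mul(SSZ, SZ))))
  →6  add(add(Z, mul(SSZ, SZ)), mul(SZ, add(mul(SSZ, Z), mul(SSZ, SZ))))
  →7  add(mul(SSZ, SZ), mul(SZ, add(mul(SSZ, Z), mul(SSZ, SZ))))
  →8  add(add(SZ, mul(SZ, SZ)), mul(SZ, add(mul(SSZ, Z), mul(SSZ, SZ))))
  →9  add(S(add(Z, mul(SZ, SZ))), mul(SZ, add(mul(SSZ, Z), mul(SSZ, SZ))))
  →10  S(add(add(Z, mul(SZ, SZ)), mul(SZ, add(mul(SSZ, Z), mul(SSZ, SZ)))))
  →11  S(add(mul(SZ, SZ), mul(SZ, add(mul(SSZ, Z), mul(SSZ, SZ)))))
  →12  S(add(add(SZ, mul(Z, SZ)), mul(SZ, add(mul(SSZ, Z), mul(SSZ, SZ)))))
  →13  S(add(S(add(Z, mul(Z, SZ))), mul(SZ, add(mul(SSZ, Z), mul(SSZ, SZ)))))
  →14  S(S(add(add(Z, mul(Z, SZ)), mul(SZ, add(mul(SSZ, Z), mul(SSZ, SZ))))))
  →15  S(S(add(mul(Z, SZ), mul(SZ, add(mul(SSZ, Z), mul(SSZ, SZ))))))
  →16  S(S(add(Z, mul(SZ, add(mul(SSZ, Z), mul(SSZ, SZ))))))
  →17  S(S(mul(SZ, add(mul(SSZ, Z), mul(SSZ, SZ)))))
  →18  S(S(add(add(mul(SSZ, Z), mul(SSZ, SZ)), mul(Z, add(mul(SSZ, Z), mul(SSZ, SZ))))))
  →19  S(S(add(add(add(Z, mul(SZ, Z)), mul(SSZ, SZ)), mul(Z, add(mul(SSZ, Z), mul(SSZ, SZ))))))
  →20  S(S(add(add(mul(SZ, Z), mul(SSZ, SZ)), mul(Z, add(mul(SSZ, Z), mul(SSZ, SZ))))))
  →21  S(S(add(add(add(Z, mul(Z, Z)), mul(SSZ, SZ)), mul(Z, add(mul(SSZ, Z), mul(SSZ, SZ))))))
  →22  S(S(add(add(mul(Z, Z), mul(SSZ, SZ)), mul(Z, add(mul(SSZ, Z), mul(SSZ, SZ))))))
  →23  S(S(add(add(Z, mul(SSZ, SZ)), mul(Z, add(mul(SSZ, Z), mul(SSZ, SZ))))))
  →24  S(S(add(mul(SSZ, SZ), mul(Z, add(mul(SSZ, Z), mul(SSZ, SZ))))))
  →25  S(S(add(add(SZ, mul(SZ, SZ)), mul(Z, add(mul(SSZ, Z), mul(SSZ, SZ))))))
  →26  S(S(add(S(add(Z, mul(SZ, SZ))), mul(Z, add(mul(SSZ, Z), mul(SSZ, SZ))))))
  →27  S(S(S(add(add(Z, mul(SZ, SZ)), mul(Z, add(mul(SSZ, Z), mul(SSZ, SZ)))))))
  →28  S(S(S(add(mul(SZ, SZ), mul(Z, add(mul(SSZ, Z), mul(SSZ, SZ)))))))
  →29  S(S(S(add(add(SZ, mul(Z, SZ)), mul(Z, add(mul(SSZ, Z), mul(SSZ, SZ)))))))
  →30  S(S(S(add(S(add(Z, mul(Z, SZ))), mul(Z, add(mul(SSZ, Z), mul(SSZ, SZ)))))))
  →31  S(S(S(S(add(add(Z, mul(Z, SZ)), mul(Z, add(mul(SSZ, Z), mul(SSZ, SZ))))))))
  →32  S(S(S(S(add(mul(Z, SZ), mul(Z, add(mul(SSZ, Z), mul(SSZ, SZ))))))))
  →33  S(S(S(S(add(Z, mul(Z, add(mul(SSZ, Z), mul(SSZ, SZ))))))))
  →34  S(S(S(S(mul(Z, add(mul(SSZ, Z), mul(SSZ, SZ)))))))
  →35  S^4(Z)

Answer: YES — reaches normal form S^4(Z) in 35 ≤ 36 steps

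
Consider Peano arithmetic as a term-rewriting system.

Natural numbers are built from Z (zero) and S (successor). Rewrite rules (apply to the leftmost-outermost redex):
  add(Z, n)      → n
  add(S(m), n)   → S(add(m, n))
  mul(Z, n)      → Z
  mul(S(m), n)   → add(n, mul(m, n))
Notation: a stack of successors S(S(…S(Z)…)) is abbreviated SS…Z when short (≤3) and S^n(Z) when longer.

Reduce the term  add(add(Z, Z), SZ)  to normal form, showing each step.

  start: add(add(Z, Z), SZ)
  →1  add(Z, SZ)
  →2  SZ

Answer: normal form = SZ  (in 2 steps)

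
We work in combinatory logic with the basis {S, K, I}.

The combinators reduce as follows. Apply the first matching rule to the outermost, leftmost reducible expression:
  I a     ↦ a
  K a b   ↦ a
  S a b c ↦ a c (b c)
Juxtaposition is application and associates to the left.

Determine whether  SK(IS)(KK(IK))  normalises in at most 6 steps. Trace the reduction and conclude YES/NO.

Answer: YES — reaches normal form K in 3 ≤ 6 steps

Working:
  start: SK(IS)(KK(IK))
  step 1: K(KK(IK))(IS(KK(IK)))
  step 2: KK(IK)
  step 3: K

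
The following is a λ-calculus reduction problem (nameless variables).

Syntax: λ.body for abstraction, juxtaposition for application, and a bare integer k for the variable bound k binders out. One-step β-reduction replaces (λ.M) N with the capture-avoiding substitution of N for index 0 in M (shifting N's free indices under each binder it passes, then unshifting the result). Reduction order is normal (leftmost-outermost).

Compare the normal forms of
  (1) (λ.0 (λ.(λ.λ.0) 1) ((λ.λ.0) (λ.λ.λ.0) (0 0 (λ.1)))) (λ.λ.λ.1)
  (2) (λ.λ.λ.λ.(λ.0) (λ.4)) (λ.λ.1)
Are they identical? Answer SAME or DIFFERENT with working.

Answer: SAME — A ⇓ λ.λ.λ.λ.λ.λ.1, B ⇓ λ.λ.λ.λ.λ.λ.1

Working:
Term A:
  start: (λ.0 (λ.(λ.λ.0) 1) ((λ.λ.0) (λ.λ.λ.0) (0 0 (λ.1)))) (λ.λ.λ.1)
  step 1: (λ.λ.λ.1) (λ.(λ.λ.0) (λ.λ.λ.1)) ((λ.λ.0) (λ.λ.λ.0) ((λ.λ.λ.1) (λ.λ.λ.1) (λ.λ.λ.λ.1)))
  step 2: (λ.λ.1) ((λ.λ.0) (λ.λ.λ.0) ((λ.λ.λ.1) (λ.λ.λ.1) (λ.λ.λ.λ.1)))
  step 3: λ.(λ.λ.0) (λ.λ.λ.0) ((λ.λ.λ.1) (λ.λ.λ.1) (λ.λ.λ.λ.1))
  step 4: λ.(λ.0) ((λ.λ.λ.1) (λ.λ.λ.1) (λ.λ.λ.λ.1))
  step 5: λ.(λ.λ.λ.1) (λ.λ.λ.1) (λ.λ.λ.λ.1)
  step 6: λ.(λ.λ.1) (λ.λ.λ.λ.1)
  step 7: λ.λ.λ.λ.λ.λ.1

Term B:
  start: (λ.λ.λ.λ.(λ.0) (λ.4)) (λ.λ.1)
  step 1: λ.λ.λ.(λ.0) (λ.λ.λ.1)
  step 2: λ.λ.λ.λ.λ.λ.1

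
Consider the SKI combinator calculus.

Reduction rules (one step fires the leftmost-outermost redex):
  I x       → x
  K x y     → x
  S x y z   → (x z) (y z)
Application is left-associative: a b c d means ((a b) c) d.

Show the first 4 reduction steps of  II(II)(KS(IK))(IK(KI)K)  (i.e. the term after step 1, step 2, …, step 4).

  start: II(II)(KS(IK))(IK(KI)K)
  [1] I(II)(KS(IK))(IK(KI)K)
  [2] II(KS(IK))(IK(KI)K)
  [3] I(KS(IK))(IK(KI)K)
  [4] KS(IK)(IK(KI)K)

Answer: after 4 steps: KS(IK)(IK(KI)K)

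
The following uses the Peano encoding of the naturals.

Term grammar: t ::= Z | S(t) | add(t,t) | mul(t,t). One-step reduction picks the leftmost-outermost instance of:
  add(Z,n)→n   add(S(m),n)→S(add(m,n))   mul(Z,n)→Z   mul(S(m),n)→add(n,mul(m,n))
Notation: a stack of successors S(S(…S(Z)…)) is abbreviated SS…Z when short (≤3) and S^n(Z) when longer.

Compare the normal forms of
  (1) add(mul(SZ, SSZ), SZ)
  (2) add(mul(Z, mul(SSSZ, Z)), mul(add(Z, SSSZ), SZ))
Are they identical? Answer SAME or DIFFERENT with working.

Term A:
  start: add(mul(SZ, SSZ), SZ)
  step 1: add(add(SSZ, mul(Z, SSZ)), SZ)
  step 2: add(S(add(SZ, mul(Z, SSZ))), SZ)
  step 3: S(add(add(SZ, mul(Z, SSZ)), SZ))
  step 4: S(add(S(add(Z, mul(Z, SSZ))), SZ))
  step 5: S(S(add(add(Z, mul(Z, SSZ)), SZ)))
  step 6: S(S(add(mul(Z, SSZ), SZ)))
  step 7: S(S(add(Z, SZ)))
  step 8: SSSZ

Term B:
  start: add(mul(Z, mul(SSSZ, Z)), mul(add(Z, SSSZ), SZ))
  step 1: add(Z, mul(add(Z, SSSZ), SZ))
  step 2: mul(add(Z, SSSZ), SZ)
  step 3: mul(SSSZ, SZ)
  step 4: add(SZ, mul(SSZ, SZ))
  step 5: S(add(Z, mul(SSZ, SZ)))
  step 6: S(mul(SSZ, SZ))
  step 7: S(add(SZ, mul(SZ, SZ)))
  step 8: S(S(add(Z, mul(SZ, SZ))))
  step 9: S(S(mul(SZ, SZ)))
  step 10: S(S(add(SZ, mul(Z, SZ))))
  step 11: S(S(S(add(Z, mul(Z, SZ)))))
  step 12: S(S(S(mul(Z, SZ))))
  step 13: SSSZ

Answer: SAME — A ⇓ SSSZ, B ⇓ SSSZ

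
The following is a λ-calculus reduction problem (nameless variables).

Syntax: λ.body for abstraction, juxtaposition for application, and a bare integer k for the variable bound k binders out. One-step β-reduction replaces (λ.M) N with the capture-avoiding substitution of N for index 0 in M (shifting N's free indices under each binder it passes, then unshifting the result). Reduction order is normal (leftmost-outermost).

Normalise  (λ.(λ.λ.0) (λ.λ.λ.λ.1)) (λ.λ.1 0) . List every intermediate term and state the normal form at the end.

Answer: normal form = λ.0  (in 2 steps)

Derivation:
  start: (λ.(λ.λ.0) (λ.λ.λ.λ.1)) (λ.λ.1 0)
  step 1: (λ.λ.0) (λ.λ.λ.λ.1)
  step 2: λ.0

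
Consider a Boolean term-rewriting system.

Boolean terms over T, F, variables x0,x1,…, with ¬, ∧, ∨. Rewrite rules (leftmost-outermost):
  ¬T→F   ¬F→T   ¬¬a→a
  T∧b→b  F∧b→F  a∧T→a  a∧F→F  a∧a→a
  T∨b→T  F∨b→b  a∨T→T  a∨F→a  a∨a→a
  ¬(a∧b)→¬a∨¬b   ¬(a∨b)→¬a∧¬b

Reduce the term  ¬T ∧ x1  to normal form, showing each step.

Answer: normal form = F  (in 2 steps)

Derivation:
  start: ¬T ∧ x1
  step 1: F ∧ x1
  step 2: F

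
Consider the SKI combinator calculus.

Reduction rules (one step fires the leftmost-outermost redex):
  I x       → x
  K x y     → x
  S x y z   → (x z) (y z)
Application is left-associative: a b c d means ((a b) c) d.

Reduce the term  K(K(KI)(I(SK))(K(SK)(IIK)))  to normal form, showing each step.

  start: K(K(KI)(I(SK))(K(SK)(IIK)))
  [1] K(KI(K(SK)(IIK)))
  [2] KI

Answer: normal form = KI  (in 2 steps)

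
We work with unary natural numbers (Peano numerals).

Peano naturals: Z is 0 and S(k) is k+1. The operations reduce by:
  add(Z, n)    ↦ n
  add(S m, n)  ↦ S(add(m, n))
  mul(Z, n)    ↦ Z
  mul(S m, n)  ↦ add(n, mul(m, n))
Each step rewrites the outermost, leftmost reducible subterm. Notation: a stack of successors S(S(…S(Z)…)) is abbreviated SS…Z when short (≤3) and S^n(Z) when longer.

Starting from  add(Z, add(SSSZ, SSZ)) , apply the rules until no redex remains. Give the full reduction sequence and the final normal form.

  start: add(Z, add(SSSZ, SSZ))
  [1] add(SSSZ, SSZ)
  [2] S(add(SSZ, SSZ))
  [3] S(S(add(SZ, SSZ)))
  [4] S(S(S(add(Z, SSZ))))
  [5] S^5(Z)

Answer: normal form = S^5(Z)  (in 5 steps)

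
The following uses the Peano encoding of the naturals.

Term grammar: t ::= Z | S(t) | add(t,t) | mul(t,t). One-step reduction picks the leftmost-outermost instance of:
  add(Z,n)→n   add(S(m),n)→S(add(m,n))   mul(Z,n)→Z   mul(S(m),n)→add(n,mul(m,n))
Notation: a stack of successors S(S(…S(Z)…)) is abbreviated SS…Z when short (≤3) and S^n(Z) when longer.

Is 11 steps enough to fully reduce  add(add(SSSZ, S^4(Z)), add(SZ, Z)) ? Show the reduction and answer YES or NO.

  start: add(add(SSSZ, S^4(Z)), add(SZ, Z))
  [1] add(S(add(SSZ, S^4(Z))), add(SZ, Z))
  [2] S(add(add(SSZ, S^4(Z)), add(SZ, Z)))
  [3] S(add(S(add(SZ, S^4(Z))), add(SZ, Z)))
  [4] S(S(add(add(SZ, S^4(Z)), add(SZ, Z))))
  [5] S(S(add(S(add(Z, S^4(Z))), add(SZ, Z))))
  [6] S(S(S(add(add(Z, S^4(Z)), add(SZ, Z)))))
  [7] S(S(S(add(S^4(Z), add(SZ, Z)))))
  [8] S(S(S(S(add(SSSZ, add(SZ, Z))))))
  [9] S(S(S(S(S(add(SSZ, add(SZ, Z)))))))
  [10] S(S(S(S(S(S(add(SZ, add(SZ, Z))))))))
  [11] S(S(S(S(S(S(S(add(Z, add(SZ, Z)))))))))

Answer: NO — after 11 steps the term is S(S(S(S(S(S(S(add(Z, add(SZ, Z))))))))), not yet normal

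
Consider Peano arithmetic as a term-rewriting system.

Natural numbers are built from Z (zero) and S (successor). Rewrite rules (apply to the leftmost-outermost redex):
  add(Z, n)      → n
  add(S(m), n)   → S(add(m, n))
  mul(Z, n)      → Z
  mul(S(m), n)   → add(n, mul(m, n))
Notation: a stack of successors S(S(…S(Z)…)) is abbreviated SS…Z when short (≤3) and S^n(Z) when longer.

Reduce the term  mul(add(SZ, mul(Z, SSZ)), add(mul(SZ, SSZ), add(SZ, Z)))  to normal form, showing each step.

  start: mul(add(SZ, mul(Z, SSZ)), add(mul(SZ, SSZ), add(SZ, Z)))
  →1  mul(S(add(Z, mul(Z, SSZ))), add(mul(SZ, SSZ), add(SZ, Z)))
  →2  add(add(mul(SZ, SSZ), add(SZ, Z)), mul(add(Z, mul(Z, SSZ)), add(mul(SZ, SSZ), add(SZ, Z))))
  →3  add(add(add(SSZ, mul(Z, SSZ)), add(SZ, Z)), mul(add(Z, mul(Z, SSZ)), add(mul(SZ, SSZ), add(SZ, Z))))
  →4  add(add(S(add(SZ, mul(Z, SSZ))), add(SZ, Z)), mul(add(Z, mul(Z, SSZ)), add(mul(SZ, SSZ), add(SZ, Z))))
  →5  add(S(add(add(SZ, mul(Z, SSZ)), add(SZ, Z))), mul(add(Z, mul(Z, SSZ)), add(mul(SZ, SSZ), add(SZ, Z))))
  →6  S(add(add(add(SZ, mul(Z, SSZ)), add(SZ, Z)), mul(add(Z, mul(Z, SSZ)), add(mul(SZ, SSZ), add(SZ, Z)))))
  →7  S(add(add(S(add(Z, mul(Z, SSZ))), add(SZ, Z)), mul(add(Z, mul(Z, SSZ)), add(mul(SZ, SSZ), add(SZ, Z)))))
  →8  S(add(S(add(add(Z, mul(Z, SSZ)), add(SZ, Z))), mul(add(Z, mul(Z, SSZ)), add(mul(SZ, SSZ), add(SZ, Z)))))
  →9  S(S(add(add(add(Z, mul(Z, SSZ)), add(SZ, Z)), mul(add(Z, mul(Z, SSZ)), add(mul(SZ, SSZ), add(SZ, Z))))))
  →10  S(S(add(add(mul(Z, SSZ), add(SZ, Z)), mul(add(Z, mul(Z, SSZ)), add(mul(SZ, SSZ), add(SZ, Z))))))
  →11  S(S(add(add(Z, add(SZ, Z)), mul(add(Z, mul(Z, SSZ)), add(mul(SZ, SSZ), add(SZ, Z))))))
  →12  S(S(add(add(SZ, Z), mul(add(Z, mul(Z, SSZ)), add(mul(SZ, SSZ), add(SZ, Z))))))
  →13  S(S(add(S(add(Z, Z)), mul(add(Z, mul(Z, SSZ)), add(mul(SZ, SSZ), add(SZ, Z))))))
  →14  S(S(S(add(add(Z, Z), mul(add(Z, mul(Z, SSZ)), add(mul(SZ, SSZ), add(SZ, Z)))))))
  →15  S(S(S(add(Z, mul(add(Z, mul(Z, SSZ)), add(mul(SZ, SSZ), add(SZ, Z)))))))
  →16  S(S(S(mul(add(Z, mul(Z, SSZ)), add(mul(SZ, SSZ), add(SZ, Z))))))
  →17  S(S(S(mul(mul(Z, SSZ), add(mul(SZ, SSZ), add(SZ, Z))))))
  →18  S(S(S(mul(Z, add(mul(SZ, SSZ), add(SZ, Z))))))
  →19  SSSZ

Answer: normal form = SSSZ  (in 19 steps)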